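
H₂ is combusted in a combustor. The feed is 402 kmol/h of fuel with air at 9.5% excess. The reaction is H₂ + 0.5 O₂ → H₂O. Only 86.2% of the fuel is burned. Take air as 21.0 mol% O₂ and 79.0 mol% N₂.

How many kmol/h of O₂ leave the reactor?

Stoichiometric O₂ = 0.5 × 402 = 201 kmol/h; O₂ fed = 201 × 1.095 = 220.1 kmol/h.
N₂ fed = 220.1 × 79/21 = 828 kmol/h.
Fuel reacted = 0.862 × 402 → ξ = 346.5 kmol/h.
Outlet (n = n₀ + ν ξ):
  H₂: 402 − 1(346.5) = 55.48
  O₂: 220.1 − 0.5(346.5) = 46.83
  N₂: 828 (inert)
  H₂O: 0 + 1(346.5) = 346.5

46.8 kmol/h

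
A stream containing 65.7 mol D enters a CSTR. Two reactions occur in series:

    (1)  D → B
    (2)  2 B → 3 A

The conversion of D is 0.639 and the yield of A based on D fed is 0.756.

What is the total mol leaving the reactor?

82.3 mol

Conversion of D: D consumed = 1ξ₁ = 0.639 × 65.7 → ξ₁ = 41.98 mol.
Yield of A: 3ξ₂ / 65.7 = 0.756 → ξ₂ = 16.56 mol.
Outlet amounts (n = n₀ + Σ ν·ξ):
  D: 65.7 − 1(41.98) = 23.72
  B: 0 + 1(41.98) − 2(16.56) = 8.87
  A: 0 + 3(16.56) = 49.67
Total out = 23.72 + 8.87 + 49.67 = 82.26 mol.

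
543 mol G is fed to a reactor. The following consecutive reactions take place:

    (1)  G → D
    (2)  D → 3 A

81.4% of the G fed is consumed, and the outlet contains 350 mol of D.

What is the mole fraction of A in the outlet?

Conversion of G: G consumed = 1ξ₁ = 0.814 × 543 → ξ₁ = 442 mol.
D balance: n_D = 0 + 1ξ₁ − 1ξ₂ = 350 → ξ₂ = (1·442 − 350)/1 = 92 mol.
Outlet amounts (n = n₀ + Σ ν·ξ):
  G: 543 − 1(442) = 101
  D: 0 + 1(442) − 1(92) = 350
  A: 0 + 3(92) = 276
Total out = 727 mol; y_A = 276 / 727 = 0.3796.

0.38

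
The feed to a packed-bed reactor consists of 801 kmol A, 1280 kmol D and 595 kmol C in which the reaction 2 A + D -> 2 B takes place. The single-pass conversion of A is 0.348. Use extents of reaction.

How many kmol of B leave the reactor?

279 kmol

A reacted = 0.348 × 801 = 278.7 kmol; ν_A = −2, so ξ = 278.7/2 = 139.4 kmol.
Outlet amounts (n = n₀ + ν ξ):
  A: 801 − 2(139.4) = 522.3
  D: 1280 − 1(139.4) = 1141
  B: 0 + 2(139.4) = 278.7
  C: 595 (inert)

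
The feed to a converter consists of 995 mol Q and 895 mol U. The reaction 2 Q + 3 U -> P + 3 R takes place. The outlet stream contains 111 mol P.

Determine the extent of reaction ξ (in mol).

ξ = 111 mol

For P: n = n₀ + 1ξ → 111 = 0 + 1ξ, giving ξ = 111 mol.
Outlet amounts (n = n₀ + ν ξ):
  Q: 995 − 2(111) = 773
  U: 895 − 3(111) = 562
  P: 0 + 1(111) = 111
  R: 0 + 3(111) = 333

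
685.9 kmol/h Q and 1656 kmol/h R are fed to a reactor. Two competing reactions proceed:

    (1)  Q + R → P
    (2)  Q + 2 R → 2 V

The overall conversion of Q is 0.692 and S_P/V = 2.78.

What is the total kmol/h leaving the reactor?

1870 kmol/h

Conversion of Q: Q consumed = 0.692 × 685.9 = 474.6 kmol/h = 1ξ₁ + 1ξ₂.
Selectivity: 1ξ₁ / (2ξ₂) = 2.78 → ξ₁ = 5.56 ξ₂.
Substitute: (1·5.56 + 1) ξ₂ = 474.6 → ξ₂ = 72.35 kmol/h, ξ₁ = 402.3 kmol/h.
Outlet amounts (n = n₀ + Σ ν·ξ):
  Q: 685.9 − 1(402.3) − 1(72.35) = 211.3
  R: 1656 − 1(402.3) − 2(72.35) = 1109
  P: 0 + 1(402.3) = 402.3
  V: 0 + 2(72.35) = 144.7
Total out = 211.3 + 1109 + 402.3 + 144.7 = 1867 kmol/h.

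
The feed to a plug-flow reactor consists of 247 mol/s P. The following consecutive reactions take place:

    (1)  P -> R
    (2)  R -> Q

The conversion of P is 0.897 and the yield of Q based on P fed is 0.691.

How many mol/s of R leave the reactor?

50.9 mol/s

Conversion of P: P consumed = 1ξ₁ = 0.897 × 247 → ξ₁ = 221.6 mol/s.
Yield of Q: 1ξ₂ / 247 = 0.691 → ξ₂ = 170.7 mol/s.
Outlet amounts (n = n₀ + Σ ν·ξ):
  P: 247 − 1(221.6) = 25.44
  R: 0 + 1(221.6) − 1(170.7) = 50.88
  Q: 0 + 1(170.7) = 170.7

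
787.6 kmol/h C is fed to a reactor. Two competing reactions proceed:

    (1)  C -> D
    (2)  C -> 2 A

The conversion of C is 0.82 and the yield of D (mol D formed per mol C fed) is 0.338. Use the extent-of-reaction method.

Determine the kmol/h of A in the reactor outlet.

Yield of D: 1ξ₁ / 787.6 = 0.338 → ξ₁ = 266.2 kmol/h.
Conversion of C: 1ξ₁ + 1ξ₂ = 0.82 × 787.6 = 645.8 → ξ₂ = 379.6 kmol/h.
Outlet amounts (n = n₀ + Σ ν·ξ):
  C: 787.6 − 1(266.2) − 1(379.6) = 141.8
  D: 0 + 1(266.2) = 266.2
  A: 0 + 2(379.6) = 759.2

759 kmol/h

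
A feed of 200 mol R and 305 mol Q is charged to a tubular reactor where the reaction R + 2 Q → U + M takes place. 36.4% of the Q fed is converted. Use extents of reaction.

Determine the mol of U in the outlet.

Q reacted = 0.364 × 305 = 111 mol; ν_Q = −2, so ξ = 111/2 = 55.51 mol.
Outlet amounts (n = n₀ + ν ξ):
  R: 200 − 1(55.51) = 144.5
  Q: 305 − 2(55.51) = 194
  U: 0 + 1(55.51) = 55.51
  M: 0 + 1(55.51) = 55.51

55.5 mol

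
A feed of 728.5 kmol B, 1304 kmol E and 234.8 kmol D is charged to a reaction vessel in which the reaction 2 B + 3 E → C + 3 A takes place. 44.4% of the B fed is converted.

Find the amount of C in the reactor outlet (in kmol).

B reacted = 0.444 × 728.5 = 323.5 kmol; ν_B = −2, so ξ = 323.5/2 = 161.7 kmol.
Outlet amounts (n = n₀ + ν ξ):
  B: 728.5 − 2(161.7) = 405
  E: 1304 − 3(161.7) = 818.8
  C: 0 + 1(161.7) = 161.7
  A: 0 + 3(161.7) = 485.2
  D: 234.8 (inert)

162 kmol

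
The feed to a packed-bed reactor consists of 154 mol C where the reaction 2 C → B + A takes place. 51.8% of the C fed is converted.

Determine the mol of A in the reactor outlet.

C reacted = 0.518 × 154 = 79.77 mol; ν_C = −2, so ξ = 79.77/2 = 39.89 mol.
Outlet amounts (n = n₀ + ν ξ):
  C: 154 − 2(39.89) = 74.23
  B: 0 + 1(39.89) = 39.89
  A: 0 + 1(39.89) = 39.89

39.9 mol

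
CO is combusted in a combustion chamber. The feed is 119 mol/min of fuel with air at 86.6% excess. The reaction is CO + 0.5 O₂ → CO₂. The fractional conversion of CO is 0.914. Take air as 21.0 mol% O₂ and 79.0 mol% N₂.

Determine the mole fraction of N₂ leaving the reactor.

Stoichiometric O₂ = 0.5 × 119 = 59.5 mol/min; O₂ fed = 59.5 × 1.866 = 111 mol/min.
N₂ fed = 111 × 79/21 = 417.7 mol/min.
Fuel reacted = 0.914 × 119 → ξ = 108.8 mol/min.
Outlet (n = n₀ + ν ξ):
  CO: 119 − 1(108.8) = 10.23
  O₂: 111 − 0.5(108.8) = 56.64
  N₂: 417.7 (inert)
  CO₂: 0 + 1(108.8) = 108.8
Total out = 593.3 mol/min; y_N₂ = 417.7 / 593.3 = 0.704.

0.704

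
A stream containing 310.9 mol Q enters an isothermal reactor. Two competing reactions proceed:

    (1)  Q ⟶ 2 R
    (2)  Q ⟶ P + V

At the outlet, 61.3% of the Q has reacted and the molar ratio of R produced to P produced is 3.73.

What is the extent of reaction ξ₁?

ξ₁ = 124 mol

Conversion of Q: Q consumed = 0.613 × 310.9 = 190.6 mol = 1ξ₁ + 1ξ₂.
Selectivity: 2ξ₁ / (1ξ₂) = 3.73 → ξ₁ = 1.865 ξ₂.
Substitute: (1·1.865 + 1) ξ₂ = 190.6 → ξ₂ = 66.52 mol, ξ₁ = 124.1 mol.
Outlet amounts (n = n₀ + Σ ν·ξ):
  Q: 310.9 − 1(124.1) − 1(66.52) = 120.3
  R: 0 + 2(124.1) = 248.1
  P: 0 + 1(66.52) = 66.52
  V: 0 + 1(66.52) = 66.52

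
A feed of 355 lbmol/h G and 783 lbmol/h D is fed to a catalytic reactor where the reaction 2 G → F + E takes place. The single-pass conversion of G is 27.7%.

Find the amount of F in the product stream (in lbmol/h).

G reacted = 0.277 × 355 = 98.34 lbmol/h; ν_G = −2, so ξ = 98.34/2 = 49.17 lbmol/h.
Outlet amounts (n = n₀ + ν ξ):
  G: 355 − 2(49.17) = 256.7
  F: 0 + 1(49.17) = 49.17
  E: 0 + 1(49.17) = 49.17
  D: 783 (inert)

49.2 lbmol/h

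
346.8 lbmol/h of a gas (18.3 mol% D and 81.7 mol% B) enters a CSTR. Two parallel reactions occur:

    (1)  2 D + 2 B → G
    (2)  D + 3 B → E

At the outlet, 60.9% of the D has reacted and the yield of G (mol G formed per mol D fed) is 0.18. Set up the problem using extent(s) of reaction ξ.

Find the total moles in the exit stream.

Yield of G: 1ξ₁ / 63.46 = 0.18 → ξ₁ = 11.42 lbmol/h.
Conversion of D: 2ξ₁ + 1ξ₂ = 0.609 × 63.46 = 38.65 → ξ₂ = 15.8 lbmol/h.
Outlet amounts (n = n₀ + Σ ν·ξ):
  D: 63.46 − 2(11.42) − 1(15.8) = 24.81
  B: 283.3 − 2(11.42) − 3(15.8) = 213.1
  G: 0 + 1(11.42) = 11.42
  E: 0 + 1(15.8) = 15.8
Total out = 24.81 + 213.1 + 11.42 + 15.8 = 265.1 lbmol/h.

265 lbmol/h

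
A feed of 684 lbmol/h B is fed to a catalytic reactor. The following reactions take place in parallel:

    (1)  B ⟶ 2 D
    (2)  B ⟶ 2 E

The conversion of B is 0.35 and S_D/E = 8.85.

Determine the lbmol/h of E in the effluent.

48.6 lbmol/h

Conversion of B: B consumed = 0.35 × 684 = 239.4 lbmol/h = 1ξ₁ + 1ξ₂.
Selectivity: 2ξ₁ / (2ξ₂) = 8.85 → ξ₁ = 8.85 ξ₂.
Substitute: (1·8.85 + 1) ξ₂ = 239.4 → ξ₂ = 24.3 lbmol/h, ξ₁ = 215.1 lbmol/h.
Outlet amounts (n = n₀ + Σ ν·ξ):
  B: 684 − 1(215.1) − 1(24.3) = 444.6
  D: 0 + 2(215.1) = 430.2
  E: 0 + 2(24.3) = 48.61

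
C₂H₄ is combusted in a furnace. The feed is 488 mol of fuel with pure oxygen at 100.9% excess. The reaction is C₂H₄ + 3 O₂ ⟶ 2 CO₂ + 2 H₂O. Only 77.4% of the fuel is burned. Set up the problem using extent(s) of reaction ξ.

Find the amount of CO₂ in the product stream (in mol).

755 mol

Stoichiometric O₂ = 3 × 488 = 1464 mol; O₂ fed = 1464 × 2.009 = 2941 mol.
Fuel reacted = 0.774 × 488 → ξ = 377.7 mol.
Outlet (n = n₀ + ν ξ):
  C₂H₄: 488 − 1(377.7) = 110.3
  O₂: 2941 − 3(377.7) = 1808
  CO₂: 0 + 2(377.7) = 755.4
  H₂O: 0 + 2(377.7) = 755.4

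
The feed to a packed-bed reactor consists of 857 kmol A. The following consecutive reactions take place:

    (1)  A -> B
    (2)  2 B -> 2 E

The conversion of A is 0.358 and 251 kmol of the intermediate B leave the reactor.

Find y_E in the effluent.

Conversion of A: A consumed = 1ξ₁ = 0.358 × 857 → ξ₁ = 306.8 kmol.
B balance: n_B = 0 + 1ξ₁ − 2ξ₂ = 251 → ξ₂ = (1·306.8 − 251)/2 = 27.9 kmol.
Outlet amounts (n = n₀ + Σ ν·ξ):
  A: 857 − 1(306.8) = 550.2
  B: 0 + 1(306.8) − 2(27.9) = 251
  E: 0 + 2(27.9) = 55.81
Total out = 857 kmol; y_E = 55.81 / 857 = 0.06512.

0.0651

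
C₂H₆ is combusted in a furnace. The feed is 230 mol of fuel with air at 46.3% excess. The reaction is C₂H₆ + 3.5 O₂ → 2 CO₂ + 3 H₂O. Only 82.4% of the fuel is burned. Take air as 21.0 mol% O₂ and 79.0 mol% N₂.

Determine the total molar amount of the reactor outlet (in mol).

Stoichiometric O₂ = 3.5 × 230 = 805 mol; O₂ fed = 805 × 1.463 = 1178 mol.
N₂ fed = 1178 × 79/21 = 4430 mol.
Fuel reacted = 0.824 × 230 → ξ = 189.5 mol.
Outlet (n = n₀ + ν ξ):
  C₂H₆: 230 − 1(189.5) = 40.48
  O₂: 1178 − 3.5(189.5) = 514.4
  N₂: 4430 (inert)
  CO₂: 0 + 2(189.5) = 379
  H₂O: 0 + 3(189.5) = 568.6
Total out = 40.48 + 514.4 + 4430 + 379 + 568.6 = 5933 mol.

5930 mol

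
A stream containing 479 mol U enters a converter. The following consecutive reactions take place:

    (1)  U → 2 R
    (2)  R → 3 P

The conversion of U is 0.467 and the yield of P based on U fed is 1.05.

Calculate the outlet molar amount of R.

Conversion of U: U consumed = 1ξ₁ = 0.467 × 479 → ξ₁ = 223.7 mol.
Yield of P: 3ξ₂ / 479 = 1.05 → ξ₂ = 167.7 mol.
Outlet amounts (n = n₀ + Σ ν·ξ):
  U: 479 − 1(223.7) = 255.3
  R: 0 + 2(223.7) − 1(167.7) = 279.7
  P: 0 + 3(167.7) = 503

280 mol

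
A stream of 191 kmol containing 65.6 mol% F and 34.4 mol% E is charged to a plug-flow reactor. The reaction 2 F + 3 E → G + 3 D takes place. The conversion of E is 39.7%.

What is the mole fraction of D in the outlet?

0.143

E reacted = 0.397 × 65.7 = 26.08 kmol; ν_E = −3, so ξ = 26.08/3 = 8.695 kmol.
Outlet amounts (n = n₀ + ν ξ):
  F: 125.3 − 2(8.695) = 107.9
  E: 65.7 − 3(8.695) = 39.62
  G: 0 + 1(8.695) = 8.695
  D: 0 + 3(8.695) = 26.08
Total out = 182.3 kmol; y_D = 26.08 / 182.3 = 0.1431.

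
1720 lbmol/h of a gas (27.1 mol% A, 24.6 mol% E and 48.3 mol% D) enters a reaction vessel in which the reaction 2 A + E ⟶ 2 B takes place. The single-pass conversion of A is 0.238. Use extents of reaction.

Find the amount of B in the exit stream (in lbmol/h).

A reacted = 0.238 × 466.1 = 110.9 lbmol/h; ν_A = −2, so ξ = 110.9/2 = 55.47 lbmol/h.
Outlet amounts (n = n₀ + ν ξ):
  A: 466.1 − 2(55.47) = 355.2
  E: 423.1 − 1(55.47) = 367.7
  B: 0 + 2(55.47) = 110.9
  D: 830.8 (inert)

111 lbmol/h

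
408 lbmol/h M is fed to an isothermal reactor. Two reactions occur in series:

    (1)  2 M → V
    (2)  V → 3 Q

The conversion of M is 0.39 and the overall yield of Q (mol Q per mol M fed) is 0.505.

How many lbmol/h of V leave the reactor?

Conversion of M: M consumed = 2ξ₁ = 0.39 × 408 → ξ₁ = 79.56 lbmol/h.
Yield of Q: 3ξ₂ / 408 = 0.505 → ξ₂ = 68.68 lbmol/h.
Outlet amounts (n = n₀ + Σ ν·ξ):
  M: 408 − 2(79.56) = 248.9
  V: 0 + 1(79.56) − 1(68.68) = 10.88
  Q: 0 + 3(68.68) = 206

10.9 lbmol/h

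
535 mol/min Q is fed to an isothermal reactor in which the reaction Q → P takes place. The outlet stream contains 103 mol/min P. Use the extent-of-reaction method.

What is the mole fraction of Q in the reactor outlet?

For P: n = n₀ + 1ξ → 103 = 0 + 1ξ, giving ξ = 103 mol/min.
Outlet amounts (n = n₀ + ν ξ):
  Q: 535 − 1(103) = 432
  P: 0 + 1(103) = 103
Total out = 535 mol/min; y_Q = 432 / 535 = 0.8075.

0.807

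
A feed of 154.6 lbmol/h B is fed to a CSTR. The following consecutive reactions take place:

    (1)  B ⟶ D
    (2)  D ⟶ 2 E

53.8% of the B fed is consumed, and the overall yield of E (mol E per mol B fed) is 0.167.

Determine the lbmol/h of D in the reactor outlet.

Conversion of B: B consumed = 1ξ₁ = 0.538 × 154.6 → ξ₁ = 83.17 lbmol/h.
Yield of E: 2ξ₂ / 154.6 = 0.167 → ξ₂ = 12.91 lbmol/h.
Outlet amounts (n = n₀ + Σ ν·ξ):
  B: 154.6 − 1(83.17) = 71.43
  D: 0 + 1(83.17) − 1(12.91) = 70.27
  E: 0 + 2(12.91) = 25.82

70.3 lbmol/h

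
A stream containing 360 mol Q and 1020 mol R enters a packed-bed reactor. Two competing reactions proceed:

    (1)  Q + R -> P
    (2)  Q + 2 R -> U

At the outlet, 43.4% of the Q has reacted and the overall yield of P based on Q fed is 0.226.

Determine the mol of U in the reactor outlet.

74.9 mol

Yield of P: 1ξ₁ / 360 = 0.226 → ξ₁ = 81.36 mol.
Conversion of Q: 1ξ₁ + 1ξ₂ = 0.434 × 360 = 156.2 → ξ₂ = 74.88 mol.
Outlet amounts (n = n₀ + Σ ν·ξ):
  Q: 360 − 1(81.36) − 1(74.88) = 203.8
  R: 1020 − 1(81.36) − 2(74.88) = 788.9
  P: 0 + 1(81.36) = 81.36
  U: 0 + 1(74.88) = 74.88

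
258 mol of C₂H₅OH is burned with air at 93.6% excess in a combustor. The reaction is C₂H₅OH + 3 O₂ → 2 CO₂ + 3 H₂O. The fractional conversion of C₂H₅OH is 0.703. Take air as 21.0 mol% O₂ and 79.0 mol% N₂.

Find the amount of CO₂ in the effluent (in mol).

Stoichiometric O₂ = 3 × 258 = 774 mol; O₂ fed = 774 × 1.936 = 1498 mol.
N₂ fed = 1498 × 79/21 = 5637 mol.
Fuel reacted = 0.703 × 258 → ξ = 181.4 mol.
Outlet (n = n₀ + ν ξ):
  C₂H₅OH: 258 − 1(181.4) = 76.63
  O₂: 1498 − 3(181.4) = 954.3
  N₂: 5637 (inert)
  CO₂: 0 + 2(181.4) = 362.7
  H₂O: 0 + 3(181.4) = 544.1

363 mol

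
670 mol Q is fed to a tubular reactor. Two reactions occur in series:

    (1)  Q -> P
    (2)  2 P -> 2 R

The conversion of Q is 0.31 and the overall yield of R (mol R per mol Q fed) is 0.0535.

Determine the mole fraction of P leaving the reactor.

0.257

Conversion of Q: Q consumed = 1ξ₁ = 0.31 × 670 → ξ₁ = 207.7 mol.
Yield of R: 2ξ₂ / 670 = 0.0535 → ξ₂ = 17.92 mol.
Outlet amounts (n = n₀ + Σ ν·ξ):
  Q: 670 − 1(207.7) = 462.3
  P: 0 + 1(207.7) − 2(17.92) = 171.9
  R: 0 + 2(17.92) = 35.84
Total out = 670 mol; y_P = 171.9 / 670 = 0.2565.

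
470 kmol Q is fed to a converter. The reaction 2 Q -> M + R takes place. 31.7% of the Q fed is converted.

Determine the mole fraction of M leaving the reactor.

0.159

Q reacted = 0.317 × 470 = 149 kmol; ν_Q = −2, so ξ = 149/2 = 74.5 kmol.
Outlet amounts (n = n₀ + ν ξ):
  Q: 470 − 2(74.5) = 321
  M: 0 + 1(74.5) = 74.5
  R: 0 + 1(74.5) = 74.5
Total out = 470 kmol; y_M = 74.5 / 470 = 0.1585.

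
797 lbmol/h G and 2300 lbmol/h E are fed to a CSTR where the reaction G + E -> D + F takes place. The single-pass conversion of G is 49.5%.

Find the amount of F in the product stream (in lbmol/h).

395 lbmol/h

G reacted = 0.495 × 797 = 394.5 lbmol/h; ν_G = −1, so ξ = 394.5/1 = 394.5 lbmol/h.
Outlet amounts (n = n₀ + ν ξ):
  G: 797 − 1(394.5) = 402.5
  E: 2300 − 1(394.5) = 1905
  D: 0 + 1(394.5) = 394.5
  F: 0 + 1(394.5) = 394.5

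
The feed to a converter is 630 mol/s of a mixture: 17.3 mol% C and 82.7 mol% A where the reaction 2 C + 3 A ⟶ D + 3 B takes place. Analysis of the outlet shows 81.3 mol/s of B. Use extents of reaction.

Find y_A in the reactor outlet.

0.729

For B: n = n₀ + 3ξ → 81.3 = 0 + 3ξ, giving ξ = 27.1 mol/s.
Outlet amounts (n = n₀ + ν ξ):
  C: 109 − 2(27.1) = 54.79
  A: 521 − 3(27.1) = 439.7
  D: 0 + 1(27.1) = 27.1
  B: 0 + 3(27.1) = 81.3
Total out = 602.9 mol/s; y_A = 439.7 / 602.9 = 0.7293.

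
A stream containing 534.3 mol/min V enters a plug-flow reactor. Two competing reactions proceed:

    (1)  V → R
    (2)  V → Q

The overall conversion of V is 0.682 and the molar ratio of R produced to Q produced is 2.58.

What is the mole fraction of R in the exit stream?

Conversion of V: V consumed = 0.682 × 534.3 = 364.4 mol/min = 1ξ₁ + 1ξ₂.
Selectivity: 1ξ₁ / (1ξ₂) = 2.58 → ξ₁ = 2.58 ξ₂.
Substitute: (1·2.58 + 1) ξ₂ = 364.4 → ξ₂ = 101.8 mol/min, ξ₁ = 262.6 mol/min.
Outlet amounts (n = n₀ + Σ ν·ξ):
  V: 534.3 − 1(262.6) − 1(101.8) = 169.9
  R: 0 + 1(262.6) = 262.6
  Q: 0 + 1(101.8) = 101.8
Total out = 534.3 mol/min; y_R = 262.6 / 534.3 = 0.4915.

0.491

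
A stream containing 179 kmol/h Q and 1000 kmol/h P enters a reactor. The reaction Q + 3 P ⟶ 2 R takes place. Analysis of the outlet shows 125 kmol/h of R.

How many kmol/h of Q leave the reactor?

116 kmol/h

For R: n = n₀ + 2ξ → 125 = 0 + 2ξ, giving ξ = 62.5 kmol/h.
Outlet amounts (n = n₀ + ν ξ):
  Q: 179 − 1(62.5) = 116.5
  P: 1000 − 3(62.5) = 812.5
  R: 0 + 2(62.5) = 125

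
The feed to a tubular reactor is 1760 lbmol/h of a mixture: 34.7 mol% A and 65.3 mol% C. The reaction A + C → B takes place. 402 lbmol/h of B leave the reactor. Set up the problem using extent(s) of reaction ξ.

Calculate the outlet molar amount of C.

747 lbmol/h

For B: n = n₀ + 1ξ → 402 = 0 + 1ξ, giving ξ = 402 lbmol/h.
Outlet amounts (n = n₀ + ν ξ):
  A: 610.7 − 1(402) = 208.7
  C: 1149 − 1(402) = 747.3
  B: 0 + 1(402) = 402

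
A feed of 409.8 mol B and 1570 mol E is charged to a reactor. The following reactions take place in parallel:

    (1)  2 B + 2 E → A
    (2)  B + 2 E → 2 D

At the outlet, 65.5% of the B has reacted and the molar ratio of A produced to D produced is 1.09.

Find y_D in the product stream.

0.0625

Conversion of B: B consumed = 0.655 × 409.8 = 268.4 mol = 2ξ₁ + 1ξ₂.
Selectivity: 1ξ₁ / (2ξ₂) = 1.09 → ξ₁ = 2.18 ξ₂.
Substitute: (2·2.18 + 1) ξ₂ = 268.4 → ξ₂ = 50.08 mol, ξ₁ = 109.2 mol.
Outlet amounts (n = n₀ + Σ ν·ξ):
  B: 409.8 − 2(109.2) − 1(50.08) = 141.4
  E: 1570 − 2(109.2) − 2(50.08) = 1252
  A: 0 + 1(109.2) = 109.2
  D: 0 + 2(50.08) = 100.2
Total out = 1602 mol; y_D = 100.2 / 1602 = 0.06251.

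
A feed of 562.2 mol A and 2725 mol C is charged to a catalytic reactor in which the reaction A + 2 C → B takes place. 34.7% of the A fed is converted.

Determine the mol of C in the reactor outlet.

2330 mol

A reacted = 0.347 × 562.2 = 195.1 mol; ν_A = −1, so ξ = 195.1/1 = 195.1 mol.
Outlet amounts (n = n₀ + ν ξ):
  A: 562.2 − 1(195.1) = 367.1
  C: 2725 − 2(195.1) = 2335
  B: 0 + 1(195.1) = 195.1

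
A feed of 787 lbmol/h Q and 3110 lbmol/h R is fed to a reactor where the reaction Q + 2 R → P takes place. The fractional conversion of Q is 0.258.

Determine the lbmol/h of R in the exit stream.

Q reacted = 0.258 × 787 = 203 lbmol/h; ν_Q = −1, so ξ = 203/1 = 203 lbmol/h.
Outlet amounts (n = n₀ + ν ξ):
  Q: 787 − 1(203) = 584
  R: 3110 − 2(203) = 2704
  P: 0 + 1(203) = 203

2700 lbmol/h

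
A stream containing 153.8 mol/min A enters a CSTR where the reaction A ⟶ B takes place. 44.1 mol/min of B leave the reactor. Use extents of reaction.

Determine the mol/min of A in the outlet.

110 mol/min

For B: n = n₀ + 1ξ → 44.1 = 0 + 1ξ, giving ξ = 44.1 mol/min.
Outlet amounts (n = n₀ + ν ξ):
  A: 153.8 − 1(44.1) = 109.7
  B: 0 + 1(44.1) = 44.1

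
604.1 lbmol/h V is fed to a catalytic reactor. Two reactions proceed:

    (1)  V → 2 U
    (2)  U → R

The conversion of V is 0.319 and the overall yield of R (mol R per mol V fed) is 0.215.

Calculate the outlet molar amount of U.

Conversion of V: V consumed = 1ξ₁ = 0.319 × 604.1 → ξ₁ = 192.7 lbmol/h.
Yield of R: 1ξ₂ / 604.1 = 0.215 → ξ₂ = 129.9 lbmol/h.
Outlet amounts (n = n₀ + Σ ν·ξ):
  V: 604.1 − 1(192.7) = 411.4
  U: 0 + 2(192.7) − 1(129.9) = 255.5
  R: 0 + 1(129.9) = 129.9

256 lbmol/h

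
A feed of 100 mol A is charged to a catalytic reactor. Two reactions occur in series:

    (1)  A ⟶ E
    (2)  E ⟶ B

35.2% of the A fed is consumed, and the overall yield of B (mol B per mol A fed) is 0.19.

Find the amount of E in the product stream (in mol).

16.2 mol

Conversion of A: A consumed = 1ξ₁ = 0.352 × 100 → ξ₁ = 35.2 mol.
Yield of B: 1ξ₂ / 100 = 0.19 → ξ₂ = 19 mol.
Outlet amounts (n = n₀ + Σ ν·ξ):
  A: 100 − 1(35.2) = 64.8
  E: 0 + 1(35.2) − 1(19) = 16.2
  B: 0 + 1(19) = 19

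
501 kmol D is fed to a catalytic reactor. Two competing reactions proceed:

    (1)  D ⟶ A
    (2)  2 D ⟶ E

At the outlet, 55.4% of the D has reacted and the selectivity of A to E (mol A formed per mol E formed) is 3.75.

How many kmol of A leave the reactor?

181 kmol

Conversion of D: D consumed = 0.554 × 501 = 277.6 kmol = 1ξ₁ + 2ξ₂.
Selectivity: 1ξ₁ / (1ξ₂) = 3.75 → ξ₁ = 3.75 ξ₂.
Substitute: (1·3.75 + 2) ξ₂ = 277.6 → ξ₂ = 48.27 kmol, ξ₁ = 181 kmol.
Outlet amounts (n = n₀ + Σ ν·ξ):
  D: 501 − 1(181) − 2(48.27) = 223.4
  A: 0 + 1(181) = 181
  E: 0 + 1(48.27) = 48.27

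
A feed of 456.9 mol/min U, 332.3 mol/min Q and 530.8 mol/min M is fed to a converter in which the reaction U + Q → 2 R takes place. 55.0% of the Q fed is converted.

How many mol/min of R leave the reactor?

366 mol/min

Q reacted = 0.55 × 332.3 = 182.8 mol/min; ν_Q = −1, so ξ = 182.8/1 = 182.8 mol/min.
Outlet amounts (n = n₀ + ν ξ):
  U: 456.9 − 1(182.8) = 274.1
  Q: 332.3 − 1(182.8) = 149.5
  R: 0 + 2(182.8) = 365.5
  M: 530.8 (inert)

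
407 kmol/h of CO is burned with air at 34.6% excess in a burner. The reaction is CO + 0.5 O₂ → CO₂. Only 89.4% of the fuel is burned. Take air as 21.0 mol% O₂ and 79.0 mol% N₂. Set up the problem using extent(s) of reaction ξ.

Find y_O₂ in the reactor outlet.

Stoichiometric O₂ = 0.5 × 407 = 203.5 kmol/h; O₂ fed = 203.5 × 1.346 = 273.9 kmol/h.
N₂ fed = 273.9 × 79/21 = 1030 kmol/h.
Fuel reacted = 0.894 × 407 → ξ = 363.9 kmol/h.
Outlet (n = n₀ + ν ξ):
  CO: 407 − 1(363.9) = 43.14
  O₂: 273.9 − 0.5(363.9) = 91.98
  N₂: 1030 (inert)
  CO₂: 0 + 1(363.9) = 363.9
Total out = 1529 kmol/h; y_O₂ = 91.98 / 1529 = 0.06014.

0.0601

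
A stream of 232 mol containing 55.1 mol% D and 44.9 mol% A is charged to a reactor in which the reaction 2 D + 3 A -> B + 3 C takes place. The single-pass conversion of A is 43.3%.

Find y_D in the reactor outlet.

A reacted = 0.433 × 104.2 = 45.1 mol; ν_A = −3, so ξ = 45.1/3 = 15.03 mol.
Outlet amounts (n = n₀ + ν ξ):
  D: 127.8 − 2(15.03) = 97.76
  A: 104.2 − 3(15.03) = 59.06
  B: 0 + 1(15.03) = 15.03
  C: 0 + 3(15.03) = 45.1
Total out = 217 mol; y_D = 97.76 / 217 = 0.4506.

0.451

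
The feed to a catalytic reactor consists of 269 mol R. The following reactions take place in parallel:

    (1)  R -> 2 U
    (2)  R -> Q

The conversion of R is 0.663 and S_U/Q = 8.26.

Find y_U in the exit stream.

0.696

Conversion of R: R consumed = 0.663 × 269 = 178.3 mol = 1ξ₁ + 1ξ₂.
Selectivity: 2ξ₁ / (1ξ₂) = 8.26 → ξ₁ = 4.13 ξ₂.
Substitute: (1·4.13 + 1) ξ₂ = 178.3 → ξ₂ = 34.77 mol, ξ₁ = 143.6 mol.
Outlet amounts (n = n₀ + Σ ν·ξ):
  R: 269 − 1(143.6) − 1(34.77) = 90.65
  U: 0 + 2(143.6) = 287.2
  Q: 0 + 1(34.77) = 34.77
Total out = 412.6 mol; y_U = 287.2 / 412.6 = 0.696.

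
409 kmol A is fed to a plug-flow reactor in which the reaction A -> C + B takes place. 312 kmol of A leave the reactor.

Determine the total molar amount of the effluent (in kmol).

For A: n = n₀ − 1ξ → 312 = 409 − 1ξ, giving ξ = 97 kmol.
Outlet amounts (n = n₀ + ν ξ):
  A: 409 − 1(97) = 312
  C: 0 + 1(97) = 97
  B: 0 + 1(97) = 97
Total out = 312 + 97 + 97 = 506 kmol.

506 kmol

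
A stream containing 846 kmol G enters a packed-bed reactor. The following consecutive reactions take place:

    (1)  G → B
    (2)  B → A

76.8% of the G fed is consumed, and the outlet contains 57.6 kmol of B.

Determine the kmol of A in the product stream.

Conversion of G: G consumed = 1ξ₁ = 0.768 × 846 → ξ₁ = 649.7 kmol.
B balance: n_B = 0 + 1ξ₁ − 1ξ₂ = 57.6 → ξ₂ = (1·649.7 − 57.6)/1 = 592.1 kmol.
Outlet amounts (n = n₀ + Σ ν·ξ):
  G: 846 − 1(649.7) = 196.3
  B: 0 + 1(649.7) − 1(592.1) = 57.6
  A: 0 + 1(592.1) = 592.1

592 kmol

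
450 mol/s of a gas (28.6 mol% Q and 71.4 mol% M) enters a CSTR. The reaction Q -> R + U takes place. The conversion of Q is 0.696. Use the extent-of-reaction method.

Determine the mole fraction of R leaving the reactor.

Q reacted = 0.696 × 128.7 = 89.58 mol/s; ν_Q = −1, so ξ = 89.58/1 = 89.58 mol/s.
Outlet amounts (n = n₀ + ν ξ):
  Q: 128.7 − 1(89.58) = 39.12
  R: 0 + 1(89.58) = 89.58
  U: 0 + 1(89.58) = 89.58
  M: 321.3 (inert)
Total out = 539.6 mol/s; y_R = 89.58 / 539.6 = 0.166.

0.166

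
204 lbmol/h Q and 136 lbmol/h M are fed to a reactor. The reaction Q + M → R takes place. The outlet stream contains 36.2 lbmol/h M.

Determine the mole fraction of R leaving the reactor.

0.415

For M: n = n₀ − 1ξ → 36.2 = 136 − 1ξ, giving ξ = 99.8 lbmol/h.
Outlet amounts (n = n₀ + ν ξ):
  Q: 204 − 1(99.8) = 104.2
  M: 136 − 1(99.8) = 36.2
  R: 0 + 1(99.8) = 99.8
Total out = 240.2 lbmol/h; y_R = 99.8 / 240.2 = 0.4155.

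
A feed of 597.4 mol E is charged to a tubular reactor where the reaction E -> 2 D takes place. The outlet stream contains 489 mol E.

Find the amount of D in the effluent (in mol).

For E: n = n₀ − 1ξ → 489 = 597.4 − 1ξ, giving ξ = 108.4 mol.
Outlet amounts (n = n₀ + ν ξ):
  E: 597.4 − 1(108.4) = 489
  D: 0 + 2(108.4) = 216.8

217 mol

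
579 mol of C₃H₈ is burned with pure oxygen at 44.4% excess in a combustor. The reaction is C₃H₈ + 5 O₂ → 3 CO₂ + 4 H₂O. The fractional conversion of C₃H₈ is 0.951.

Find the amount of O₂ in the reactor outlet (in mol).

1430 mol

Stoichiometric O₂ = 5 × 579 = 2895 mol; O₂ fed = 2895 × 1.444 = 4180 mol.
Fuel reacted = 0.951 × 579 → ξ = 550.6 mol.
Outlet (n = n₀ + ν ξ):
  C₃H₈: 579 − 1(550.6) = 28.37
  O₂: 4180 − 5(550.6) = 1427
  CO₂: 0 + 3(550.6) = 1652
  H₂O: 0 + 4(550.6) = 2203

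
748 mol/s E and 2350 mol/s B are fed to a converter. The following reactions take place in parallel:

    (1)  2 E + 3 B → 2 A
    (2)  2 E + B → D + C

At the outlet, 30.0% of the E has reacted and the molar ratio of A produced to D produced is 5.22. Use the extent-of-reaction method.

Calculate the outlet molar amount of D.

31.1 mol/s

Conversion of E: E consumed = 0.3 × 748 = 224.4 mol/s = 2ξ₁ + 2ξ₂.
Selectivity: 2ξ₁ / (1ξ₂) = 5.22 → ξ₁ = 2.61 ξ₂.
Substitute: (2·2.61 + 2) ξ₂ = 224.4 → ξ₂ = 31.08 mol/s, ξ₁ = 81.12 mol/s.
Outlet amounts (n = n₀ + Σ ν·ξ):
  E: 748 − 2(81.12) − 2(31.08) = 523.6
  B: 2350 − 3(81.12) − 1(31.08) = 2076
  A: 0 + 2(81.12) = 162.2
  D: 0 + 1(31.08) = 31.08
  C: 0 + 1(31.08) = 31.08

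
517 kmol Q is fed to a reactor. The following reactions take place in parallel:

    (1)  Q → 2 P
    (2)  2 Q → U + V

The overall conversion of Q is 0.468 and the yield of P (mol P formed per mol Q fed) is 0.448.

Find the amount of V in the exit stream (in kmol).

Yield of P: 2ξ₁ / 517 = 0.448 → ξ₁ = 115.8 kmol.
Conversion of Q: 1ξ₁ + 2ξ₂ = 0.468 × 517 = 242 → ξ₂ = 63.07 kmol.
Outlet amounts (n = n₀ + Σ ν·ξ):
  Q: 517 − 1(115.8) − 2(63.07) = 275
  P: 0 + 2(115.8) = 231.6
  U: 0 + 1(63.07) = 63.07
  V: 0 + 1(63.07) = 63.07

63.1 kmol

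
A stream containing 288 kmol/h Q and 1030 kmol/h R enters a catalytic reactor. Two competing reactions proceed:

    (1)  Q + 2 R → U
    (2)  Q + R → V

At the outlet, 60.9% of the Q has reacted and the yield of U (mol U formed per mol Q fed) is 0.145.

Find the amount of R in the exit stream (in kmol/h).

Yield of U: 1ξ₁ / 288 = 0.145 → ξ₁ = 41.76 kmol/h.
Conversion of Q: 1ξ₁ + 1ξ₂ = 0.609 × 288 = 175.4 → ξ₂ = 133.6 kmol/h.
Outlet amounts (n = n₀ + Σ ν·ξ):
  Q: 288 − 1(41.76) − 1(133.6) = 112.6
  R: 1030 − 2(41.76) − 1(133.6) = 812.8
  U: 0 + 1(41.76) = 41.76
  V: 0 + 1(133.6) = 133.6

813 kmol/h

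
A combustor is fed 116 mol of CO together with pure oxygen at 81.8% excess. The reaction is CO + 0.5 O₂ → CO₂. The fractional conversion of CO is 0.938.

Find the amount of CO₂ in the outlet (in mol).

Stoichiometric O₂ = 0.5 × 116 = 58 mol; O₂ fed = 58 × 1.818 = 105.4 mol.
Fuel reacted = 0.938 × 116 → ξ = 108.8 mol.
Outlet (n = n₀ + ν ξ):
  CO: 116 − 1(108.8) = 7.192
  O₂: 105.4 − 0.5(108.8) = 51.04
  CO₂: 0 + 1(108.8) = 108.8

109 mol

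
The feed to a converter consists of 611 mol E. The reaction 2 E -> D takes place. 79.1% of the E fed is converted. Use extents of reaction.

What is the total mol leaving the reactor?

E reacted = 0.791 × 611 = 483.3 mol; ν_E = −2, so ξ = 483.3/2 = 241.7 mol.
Outlet amounts (n = n₀ + ν ξ):
  E: 611 − 2(241.7) = 127.7
  D: 0 + 1(241.7) = 241.7
Total out = 127.7 + 241.7 = 369.3 mol.

369 mol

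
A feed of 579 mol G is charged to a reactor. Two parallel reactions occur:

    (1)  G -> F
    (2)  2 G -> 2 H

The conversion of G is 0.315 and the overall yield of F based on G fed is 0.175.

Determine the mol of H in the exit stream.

Yield of F: 1ξ₁ / 579 = 0.175 → ξ₁ = 101.3 mol.
Conversion of G: 1ξ₁ + 2ξ₂ = 0.315 × 579 = 182.4 → ξ₂ = 40.53 mol.
Outlet amounts (n = n₀ + Σ ν·ξ):
  G: 579 − 1(101.3) − 2(40.53) = 396.6
  F: 0 + 1(101.3) = 101.3
  H: 0 + 2(40.53) = 81.06

81.1 mol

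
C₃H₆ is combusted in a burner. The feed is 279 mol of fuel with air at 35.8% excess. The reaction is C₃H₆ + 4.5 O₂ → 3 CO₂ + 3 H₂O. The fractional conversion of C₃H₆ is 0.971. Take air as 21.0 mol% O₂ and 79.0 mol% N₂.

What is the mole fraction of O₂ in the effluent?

0.0569

Stoichiometric O₂ = 4.5 × 279 = 1256 mol; O₂ fed = 1256 × 1.358 = 1705 mol.
N₂ fed = 1705 × 79/21 = 6414 mol.
Fuel reacted = 0.971 × 279 → ξ = 270.9 mol.
Outlet (n = n₀ + ν ξ):
  C₃H₆: 279 − 1(270.9) = 8.091
  O₂: 1705 − 4.5(270.9) = 485.9
  N₂: 6414 (inert)
  CO₂: 0 + 3(270.9) = 812.7
  H₂O: 0 + 3(270.9) = 812.7
Total out = 8533 mol; y_O₂ = 485.9 / 8533 = 0.05694.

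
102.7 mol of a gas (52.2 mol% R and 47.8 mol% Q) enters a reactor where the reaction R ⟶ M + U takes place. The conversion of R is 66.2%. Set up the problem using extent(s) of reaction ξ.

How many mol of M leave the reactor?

35.5 mol

R reacted = 0.662 × 53.61 = 35.49 mol; ν_R = −1, so ξ = 35.49/1 = 35.49 mol.
Outlet amounts (n = n₀ + ν ξ):
  R: 53.61 − 1(35.49) = 18.12
  M: 0 + 1(35.49) = 35.49
  U: 0 + 1(35.49) = 35.49
  Q: 49.09 (inert)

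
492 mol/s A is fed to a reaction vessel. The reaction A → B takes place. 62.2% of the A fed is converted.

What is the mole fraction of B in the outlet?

0.622

A reacted = 0.622 × 492 = 306 mol/s; ν_A = −1, so ξ = 306/1 = 306 mol/s.
Outlet amounts (n = n₀ + ν ξ):
  A: 492 − 1(306) = 186
  B: 0 + 1(306) = 306
Total out = 492 mol/s; y_B = 306 / 492 = 0.622.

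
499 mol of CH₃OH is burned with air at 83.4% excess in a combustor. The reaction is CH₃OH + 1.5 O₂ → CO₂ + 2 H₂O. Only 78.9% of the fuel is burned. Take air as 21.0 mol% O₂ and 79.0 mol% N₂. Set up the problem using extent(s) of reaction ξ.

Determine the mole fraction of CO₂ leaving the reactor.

Stoichiometric O₂ = 1.5 × 499 = 748.5 mol; O₂ fed = 748.5 × 1.834 = 1373 mol.
N₂ fed = 1373 × 79/21 = 5164 mol.
Fuel reacted = 0.789 × 499 → ξ = 393.7 mol.
Outlet (n = n₀ + ν ξ):
  CH₃OH: 499 − 1(393.7) = 105.3
  O₂: 1373 − 1.5(393.7) = 782.2
  N₂: 5164 (inert)
  CO₂: 0 + 1(393.7) = 393.7
  H₂O: 0 + 2(393.7) = 787.4
Total out = 7233 mol; y_CO₂ = 393.7 / 7233 = 0.05443.

0.0544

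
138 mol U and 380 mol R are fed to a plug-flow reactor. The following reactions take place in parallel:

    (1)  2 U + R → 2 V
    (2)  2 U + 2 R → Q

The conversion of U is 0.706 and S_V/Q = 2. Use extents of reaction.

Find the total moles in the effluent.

421 mol

Conversion of U: U consumed = 0.706 × 138 = 97.43 mol = 2ξ₁ + 2ξ₂.
Selectivity: 2ξ₁ / (1ξ₂) = 2 → ξ₁ = 1 ξ₂.
Substitute: (2·1 + 2) ξ₂ = 97.43 → ξ₂ = 24.36 mol, ξ₁ = 24.36 mol.
Outlet amounts (n = n₀ + Σ ν·ξ):
  U: 138 − 2(24.36) − 2(24.36) = 40.57
  R: 380 − 1(24.36) − 2(24.36) = 306.9
  V: 0 + 2(24.36) = 48.71
  Q: 0 + 1(24.36) = 24.36
Total out = 40.57 + 306.9 + 48.71 + 24.36 = 420.6 mol.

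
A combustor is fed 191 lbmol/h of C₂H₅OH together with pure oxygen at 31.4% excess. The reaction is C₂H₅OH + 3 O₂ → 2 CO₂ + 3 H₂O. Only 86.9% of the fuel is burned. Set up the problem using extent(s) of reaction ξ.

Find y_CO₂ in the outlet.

Stoichiometric O₂ = 3 × 191 = 573 lbmol/h; O₂ fed = 573 × 1.314 = 752.9 lbmol/h.
Fuel reacted = 0.869 × 191 → ξ = 166 lbmol/h.
Outlet (n = n₀ + ν ξ):
  C₂H₅OH: 191 − 1(166) = 25.02
  O₂: 752.9 − 3(166) = 255
  CO₂: 0 + 2(166) = 332
  H₂O: 0 + 3(166) = 497.9
Total out = 1110 lbmol/h; y_CO₂ = 332 / 1110 = 0.2991.

0.299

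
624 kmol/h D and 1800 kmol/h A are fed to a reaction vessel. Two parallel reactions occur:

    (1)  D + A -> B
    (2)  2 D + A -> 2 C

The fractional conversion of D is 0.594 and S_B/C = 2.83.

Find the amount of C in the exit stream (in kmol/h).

96.8 kmol/h

Conversion of D: D consumed = 0.594 × 624 = 370.7 kmol/h = 1ξ₁ + 2ξ₂.
Selectivity: 1ξ₁ / (2ξ₂) = 2.83 → ξ₁ = 5.66 ξ₂.
Substitute: (1·5.66 + 2) ξ₂ = 370.7 → ξ₂ = 48.39 kmol/h, ξ₁ = 273.9 kmol/h.
Outlet amounts (n = n₀ + Σ ν·ξ):
  D: 624 − 1(273.9) − 2(48.39) = 253.3
  A: 1800 − 1(273.9) − 1(48.39) = 1478
  B: 0 + 1(273.9) = 273.9
  C: 0 + 2(48.39) = 96.78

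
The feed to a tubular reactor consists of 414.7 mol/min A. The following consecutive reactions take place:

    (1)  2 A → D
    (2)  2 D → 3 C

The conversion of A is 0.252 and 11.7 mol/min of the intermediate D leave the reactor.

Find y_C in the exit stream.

0.159

Conversion of A: A consumed = 2ξ₁ = 0.252 × 414.7 → ξ₁ = 52.25 mol/min.
D balance: n_D = 0 + 1ξ₁ − 2ξ₂ = 11.7 → ξ₂ = (1·52.25 − 11.7)/2 = 20.28 mol/min.
Outlet amounts (n = n₀ + Σ ν·ξ):
  A: 414.7 − 2(52.25) = 310.2
  D: 0 + 1(52.25) − 2(20.28) = 11.7
  C: 0 + 3(20.28) = 60.83
Total out = 382.7 mol/min; y_C = 60.83 / 382.7 = 0.1589.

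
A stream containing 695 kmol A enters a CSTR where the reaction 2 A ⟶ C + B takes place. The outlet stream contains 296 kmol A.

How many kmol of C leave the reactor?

200 kmol

For A: n = n₀ − 2ξ → 296 = 695 − 2ξ, giving ξ = 199.5 kmol.
Outlet amounts (n = n₀ + ν ξ):
  A: 695 − 2(199.5) = 296
  C: 0 + 1(199.5) = 199.5
  B: 0 + 1(199.5) = 199.5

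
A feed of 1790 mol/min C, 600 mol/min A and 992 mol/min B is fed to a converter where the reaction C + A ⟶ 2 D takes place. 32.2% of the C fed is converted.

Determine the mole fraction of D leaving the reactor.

0.341

C reacted = 0.322 × 1790 = 576.4 mol/min; ν_C = −1, so ξ = 576.4/1 = 576.4 mol/min.
Outlet amounts (n = n₀ + ν ξ):
  C: 1790 − 1(576.4) = 1214
  A: 600 − 1(576.4) = 23.62
  D: 0 + 2(576.4) = 1153
  B: 992 (inert)
Total out = 3382 mol/min; y_D = 1153 / 3382 = 0.3409.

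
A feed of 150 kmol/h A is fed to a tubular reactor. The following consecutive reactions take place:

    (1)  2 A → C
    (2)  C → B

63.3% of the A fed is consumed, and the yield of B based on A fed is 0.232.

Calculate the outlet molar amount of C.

12.7 kmol/h

Conversion of A: A consumed = 2ξ₁ = 0.633 × 150 → ξ₁ = 47.48 kmol/h.
Yield of B: 1ξ₂ / 150 = 0.232 → ξ₂ = 34.8 kmol/h.
Outlet amounts (n = n₀ + Σ ν·ξ):
  A: 150 − 2(47.48) = 55.05
  C: 0 + 1(47.48) − 1(34.8) = 12.67
  B: 0 + 1(34.8) = 34.8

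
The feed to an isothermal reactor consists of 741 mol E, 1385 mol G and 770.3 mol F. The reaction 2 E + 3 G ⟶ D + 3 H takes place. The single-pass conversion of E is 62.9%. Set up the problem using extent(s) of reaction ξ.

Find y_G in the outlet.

0.258

E reacted = 0.629 × 741 = 466.1 mol; ν_E = −2, so ξ = 466.1/2 = 233 mol.
Outlet amounts (n = n₀ + ν ξ):
  E: 741 − 2(233) = 274.9
  G: 1385 − 3(233) = 685.9
  D: 0 + 1(233) = 233
  H: 0 + 3(233) = 699.1
  F: 770.3 (inert)
Total out = 2663 mol; y_G = 685.9 / 2663 = 0.2575.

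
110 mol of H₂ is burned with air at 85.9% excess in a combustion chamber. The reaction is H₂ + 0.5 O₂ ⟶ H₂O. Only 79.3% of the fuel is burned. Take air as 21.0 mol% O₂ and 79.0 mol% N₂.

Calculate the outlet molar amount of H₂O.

87.2 mol

Stoichiometric O₂ = 0.5 × 110 = 55 mol; O₂ fed = 55 × 1.859 = 102.2 mol.
N₂ fed = 102.2 × 79/21 = 384.6 mol.
Fuel reacted = 0.793 × 110 → ξ = 87.23 mol.
Outlet (n = n₀ + ν ξ):
  H₂: 110 − 1(87.23) = 22.77
  O₂: 102.2 − 0.5(87.23) = 58.63
  N₂: 384.6 (inert)
  H₂O: 0 + 1(87.23) = 87.23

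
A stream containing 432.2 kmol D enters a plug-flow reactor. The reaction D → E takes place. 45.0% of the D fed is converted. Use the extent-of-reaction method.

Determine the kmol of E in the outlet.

194 kmol

D reacted = 0.45 × 432.2 = 194.5 kmol; ν_D = −1, so ξ = 194.5/1 = 194.5 kmol.
Outlet amounts (n = n₀ + ν ξ):
  D: 432.2 − 1(194.5) = 237.7
  E: 0 + 1(194.5) = 194.5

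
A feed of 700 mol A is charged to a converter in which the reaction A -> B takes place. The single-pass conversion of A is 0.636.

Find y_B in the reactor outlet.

0.636

A reacted = 0.636 × 700 = 445.2 mol; ν_A = −1, so ξ = 445.2/1 = 445.2 mol.
Outlet amounts (n = n₀ + ν ξ):
  A: 700 − 1(445.2) = 254.8
  B: 0 + 1(445.2) = 445.2
Total out = 700 mol; y_B = 445.2 / 700 = 0.636.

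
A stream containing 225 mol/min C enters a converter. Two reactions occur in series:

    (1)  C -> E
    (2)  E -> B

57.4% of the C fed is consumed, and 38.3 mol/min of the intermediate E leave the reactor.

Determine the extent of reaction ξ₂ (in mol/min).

Conversion of C: C consumed = 1ξ₁ = 0.574 × 225 → ξ₁ = 129.1 mol/min.
E balance: n_E = 0 + 1ξ₁ − 1ξ₂ = 38.3 → ξ₂ = (1·129.1 − 38.3)/1 = 90.85 mol/min.
Outlet amounts (n = n₀ + Σ ν·ξ):
  C: 225 − 1(129.1) = 95.85
  E: 0 + 1(129.1) − 1(90.85) = 38.3
  B: 0 + 1(90.85) = 90.85

ξ₂ = 90.8 mol/min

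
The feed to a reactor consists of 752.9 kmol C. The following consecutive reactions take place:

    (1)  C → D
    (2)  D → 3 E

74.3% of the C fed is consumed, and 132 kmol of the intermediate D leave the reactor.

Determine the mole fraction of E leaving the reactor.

0.798

Conversion of C: C consumed = 1ξ₁ = 0.743 × 752.9 → ξ₁ = 559.4 kmol.
D balance: n_D = 0 + 1ξ₁ − 1ξ₂ = 132 → ξ₂ = (1·559.4 − 132)/1 = 427.4 kmol.
Outlet amounts (n = n₀ + Σ ν·ξ):
  C: 752.9 − 1(559.4) = 193.5
  D: 0 + 1(559.4) − 1(427.4) = 132
  E: 0 + 3(427.4) = 1282
Total out = 1608 kmol; y_E = 1282 / 1608 = 0.7975.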